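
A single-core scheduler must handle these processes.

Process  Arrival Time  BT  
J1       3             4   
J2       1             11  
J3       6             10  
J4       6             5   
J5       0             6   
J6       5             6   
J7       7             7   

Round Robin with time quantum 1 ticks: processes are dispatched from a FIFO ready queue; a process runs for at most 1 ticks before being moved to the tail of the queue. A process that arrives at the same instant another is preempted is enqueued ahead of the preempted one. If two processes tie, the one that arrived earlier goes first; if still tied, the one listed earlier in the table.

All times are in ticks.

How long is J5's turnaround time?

26

Gantt: | J5 0-1 | J2 1-2 | J5 2-3 | J2 3-4 | J1 4-5 | J5 5-6 | J2 6-7 | J6 7-8 | J1 8-9 | J3 9-10 | J4 10-11 | J5 11-12 | J7 12-13 | J2 13-14 | J6 14-15 | J1 15-16 | J3 16-17 | J4 17-18 | J5 18-19 | J7 19-20 | J2 20-21 | J6 21-22 | J1 22-23 | J3 23-24 | J4 24-25 | J5 25-26 | J7 26-27 | J2 27-28 | J6 28-29 | J3 29-30 | J4 30-31 | J7 31-32 | J2 32-33 | J6 33-34 | J3 34-35 | J4 35-36 | J7 36-37 | J2 37-38 | J6 38-39 | J3 39-40 | J7 40-41 | J2 41-42 | J3 42-43 | J7 43-44 | J2 44-45 | J3 45-46 | J2 46-47 | J3 47-49 |
Completion: J1=23  J2=47  J3=49  J4=36  J5=26  J6=39  J7=44
Turnaround(J5) = completion − arrival = 26 − 0 = 26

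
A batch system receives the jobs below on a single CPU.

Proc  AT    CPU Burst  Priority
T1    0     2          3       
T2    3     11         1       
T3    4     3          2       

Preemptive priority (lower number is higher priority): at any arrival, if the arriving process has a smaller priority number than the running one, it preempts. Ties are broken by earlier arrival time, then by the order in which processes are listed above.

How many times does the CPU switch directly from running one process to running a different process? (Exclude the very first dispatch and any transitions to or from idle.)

1

Timeline: | T1 0-2 | idle 2-3 | T2 3-14 | T3 14-17 |
Completion: T1=2  T2=14  T3=17
Turnaround (C−A): T1=2  T2=11  T3=13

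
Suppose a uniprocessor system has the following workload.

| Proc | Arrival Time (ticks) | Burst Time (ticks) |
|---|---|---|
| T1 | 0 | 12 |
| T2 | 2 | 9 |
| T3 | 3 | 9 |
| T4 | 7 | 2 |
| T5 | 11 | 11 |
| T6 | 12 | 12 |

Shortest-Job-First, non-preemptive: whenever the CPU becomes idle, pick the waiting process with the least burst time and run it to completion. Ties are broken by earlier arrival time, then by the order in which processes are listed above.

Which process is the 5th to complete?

Gantt: | T1 0-12 | T4 12-14 | T2 14-23 | T3 23-32 | T5 32-43 | T6 43-55 |
Completion: T1=12  T2=23  T3=32  T4=14  T5=43  T6=55
Finish order: T1 → T4 → T2 → T3 → T5 → T6

T5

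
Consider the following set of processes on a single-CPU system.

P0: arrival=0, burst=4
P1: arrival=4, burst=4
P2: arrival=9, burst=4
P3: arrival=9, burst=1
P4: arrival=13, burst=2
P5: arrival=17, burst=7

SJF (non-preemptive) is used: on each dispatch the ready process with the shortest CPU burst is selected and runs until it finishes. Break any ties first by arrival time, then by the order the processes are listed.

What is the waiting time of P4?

Gantt: | P0 0-4 | P1 4-8 | idle 8-9 | P3 9-10 | P2 10-14 | P4 14-16 | idle 16-17 | P5 17-24 |
Completion: P0=4  P1=8  P2=14  P3=10  P4=16  P5=24
Turnaround (C−A): P0=4  P1=4  P2=5  P3=1  P4=3  P5=7
Waiting(P4) = turnaround − burst = 3 − 2 = 1

1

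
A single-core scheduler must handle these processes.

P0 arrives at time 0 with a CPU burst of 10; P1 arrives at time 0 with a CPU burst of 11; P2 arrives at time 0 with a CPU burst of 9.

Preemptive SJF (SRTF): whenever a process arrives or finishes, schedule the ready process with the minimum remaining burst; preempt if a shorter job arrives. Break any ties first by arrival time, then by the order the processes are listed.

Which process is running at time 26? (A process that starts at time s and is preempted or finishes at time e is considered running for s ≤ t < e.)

P1

Gantt: | P2 0-9 | P0 9-19 | P1 19-30 |
Completion: P0=19  P1=30  P2=9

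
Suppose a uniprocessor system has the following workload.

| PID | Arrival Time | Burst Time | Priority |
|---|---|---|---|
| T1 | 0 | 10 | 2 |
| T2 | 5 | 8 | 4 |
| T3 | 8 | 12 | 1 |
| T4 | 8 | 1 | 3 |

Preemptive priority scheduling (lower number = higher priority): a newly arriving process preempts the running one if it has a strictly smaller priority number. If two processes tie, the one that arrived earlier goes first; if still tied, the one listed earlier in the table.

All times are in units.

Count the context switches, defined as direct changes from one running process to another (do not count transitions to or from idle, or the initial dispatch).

4

Gantt: | T1 0-8 | T3 8-20 | T1 20-22 | T4 22-23 | T2 23-31 |
Completion: T1=22  T2=31  T3=20  T4=23
Turnaround (C−A): T1=22  T2=26  T3=12  T4=15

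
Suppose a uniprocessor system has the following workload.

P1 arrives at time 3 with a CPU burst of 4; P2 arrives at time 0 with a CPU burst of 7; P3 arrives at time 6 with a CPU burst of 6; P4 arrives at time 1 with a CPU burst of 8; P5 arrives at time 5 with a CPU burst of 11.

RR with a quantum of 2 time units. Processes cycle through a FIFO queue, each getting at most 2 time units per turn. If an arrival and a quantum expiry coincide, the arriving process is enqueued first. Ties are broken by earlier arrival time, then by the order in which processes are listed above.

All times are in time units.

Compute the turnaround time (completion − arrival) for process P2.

Gantt: | P2 0-2 | P4 2-4 | P2 4-6 | P1 6-8 | P4 8-10 | P5 10-12 | P3 12-14 | P2 14-16 | P1 16-18 | P4 18-20 | P5 20-22 | P3 22-24 | P2 24-25 | P4 25-27 | P5 27-29 | P3 29-31 | P5 31-36 |
Completion: P1=18  P2=25  P3=31  P4=27  P5=36
Turnaround(P2) = completion − arrival = 25 − 0 = 25

25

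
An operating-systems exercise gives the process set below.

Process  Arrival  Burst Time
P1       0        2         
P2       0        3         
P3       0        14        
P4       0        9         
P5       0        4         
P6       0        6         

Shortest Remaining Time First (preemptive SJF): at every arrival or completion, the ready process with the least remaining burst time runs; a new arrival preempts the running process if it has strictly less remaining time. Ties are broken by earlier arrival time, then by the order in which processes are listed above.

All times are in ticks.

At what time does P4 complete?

24

Schedule: | P1 0-2 | P2 2-5 | P5 5-9 | P6 9-15 | P4 15-24 | P3 24-38 |
Completion: P1=2  P2=5  P3=38  P4=24  P5=9  P6=15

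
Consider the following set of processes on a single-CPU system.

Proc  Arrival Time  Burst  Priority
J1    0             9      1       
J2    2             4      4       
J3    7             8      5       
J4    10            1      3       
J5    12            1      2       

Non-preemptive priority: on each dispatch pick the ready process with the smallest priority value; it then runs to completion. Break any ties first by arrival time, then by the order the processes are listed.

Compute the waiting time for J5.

1

Gantt: | J1 0-9 | J2 9-13 | J5 13-14 | J4 14-15 | J3 15-23 |
Completion: J1=9  J2=13  J3=23  J4=15  J5=14
Waiting(J5) = turnaround − burst = 2 − 1 = 1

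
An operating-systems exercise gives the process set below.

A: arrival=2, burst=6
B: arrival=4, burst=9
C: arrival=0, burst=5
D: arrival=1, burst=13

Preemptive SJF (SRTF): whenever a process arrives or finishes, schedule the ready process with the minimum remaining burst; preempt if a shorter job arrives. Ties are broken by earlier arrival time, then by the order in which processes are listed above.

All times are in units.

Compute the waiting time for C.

0

Schedule: | C 0-5 | A 5-11 | B 11-20 | D 20-33 |
Completion: A=11  B=20  C=5  D=33
Turnaround (C−A): A=9  B=16  C=5  D=32
Waiting(C) = turnaround − burst = 5 − 5 = 0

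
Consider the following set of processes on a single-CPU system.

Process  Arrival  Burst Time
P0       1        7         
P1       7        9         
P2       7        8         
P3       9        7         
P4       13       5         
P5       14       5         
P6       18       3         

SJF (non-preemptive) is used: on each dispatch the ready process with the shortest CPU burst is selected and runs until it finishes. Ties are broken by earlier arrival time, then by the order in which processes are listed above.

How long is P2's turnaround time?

9

Gantt: | idle 0-1 | P0 1-8 | P2 8-16 | P4 16-21 | P6 21-24 | P5 24-29 | P3 29-36 | P1 36-45 |
Completion: P0=8  P1=45  P2=16  P3=36  P4=21  P5=29  P6=24
Turnaround(P2) = completion − arrival = 16 − 7 = 9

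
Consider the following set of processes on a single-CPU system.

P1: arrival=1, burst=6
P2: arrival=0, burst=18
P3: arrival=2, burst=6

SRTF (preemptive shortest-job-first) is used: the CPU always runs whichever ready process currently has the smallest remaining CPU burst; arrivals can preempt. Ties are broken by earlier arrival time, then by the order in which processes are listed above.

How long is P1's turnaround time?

Gantt: | P2 0-1 | P1 1-7 | P3 7-13 | P2 13-30 |
Completion: P1=7  P2=30  P3=13
Turnaround (C−A): P1=6  P2=30  P3=11
Turnaround(P1) = completion − arrival = 7 − 1 = 6

6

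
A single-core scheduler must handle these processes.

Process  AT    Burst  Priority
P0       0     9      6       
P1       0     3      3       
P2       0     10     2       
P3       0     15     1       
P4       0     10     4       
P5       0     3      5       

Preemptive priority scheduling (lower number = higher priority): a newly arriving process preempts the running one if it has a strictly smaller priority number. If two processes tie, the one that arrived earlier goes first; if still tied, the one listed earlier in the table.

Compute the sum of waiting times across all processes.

Schedule: | P3 0-15 | P2 15-25 | P1 25-28 | P4 28-38 | P5 38-41 | P0 41-50 |
Completion: P0=50  P1=28  P2=25  P3=15  P4=38  P5=41
Waiting = turnaround − burst: P0=41, P1=25, P2=15, P3=0, P4=28, P5=38
Total waiting = 41 + 25 + 15 + 0 + 28 + 38 = 147

147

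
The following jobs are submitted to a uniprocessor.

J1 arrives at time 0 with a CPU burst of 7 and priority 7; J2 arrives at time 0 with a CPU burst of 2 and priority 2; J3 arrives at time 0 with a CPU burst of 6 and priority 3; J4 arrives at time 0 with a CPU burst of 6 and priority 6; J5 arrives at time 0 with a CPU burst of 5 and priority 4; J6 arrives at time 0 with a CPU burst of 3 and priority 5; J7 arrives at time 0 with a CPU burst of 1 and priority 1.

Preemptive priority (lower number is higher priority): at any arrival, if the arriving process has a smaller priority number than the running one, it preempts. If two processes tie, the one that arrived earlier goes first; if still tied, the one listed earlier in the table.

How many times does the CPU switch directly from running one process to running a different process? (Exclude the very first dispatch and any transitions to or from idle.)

Gantt: | J7 0-1 | J2 1-3 | J3 3-9 | J5 9-14 | J6 14-17 | J4 17-23 | J1 23-30 |
Completion: J1=30  J2=3  J3=9  J4=23  J5=14  J6=17  J7=1

6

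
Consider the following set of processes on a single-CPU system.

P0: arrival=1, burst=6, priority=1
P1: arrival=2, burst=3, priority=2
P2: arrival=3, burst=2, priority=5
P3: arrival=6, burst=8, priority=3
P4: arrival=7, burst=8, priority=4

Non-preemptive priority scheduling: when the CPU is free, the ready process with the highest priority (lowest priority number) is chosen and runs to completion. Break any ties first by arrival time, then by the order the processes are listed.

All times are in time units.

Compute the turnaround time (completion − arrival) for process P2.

Gantt: | idle 0-1 | P0 1-7 | P1 7-10 | P3 10-18 | P4 18-26 | P2 26-28 |
Completion: P0=7  P1=10  P2=28  P3=18  P4=26
Turnaround(P2) = completion − arrival = 28 − 3 = 25

25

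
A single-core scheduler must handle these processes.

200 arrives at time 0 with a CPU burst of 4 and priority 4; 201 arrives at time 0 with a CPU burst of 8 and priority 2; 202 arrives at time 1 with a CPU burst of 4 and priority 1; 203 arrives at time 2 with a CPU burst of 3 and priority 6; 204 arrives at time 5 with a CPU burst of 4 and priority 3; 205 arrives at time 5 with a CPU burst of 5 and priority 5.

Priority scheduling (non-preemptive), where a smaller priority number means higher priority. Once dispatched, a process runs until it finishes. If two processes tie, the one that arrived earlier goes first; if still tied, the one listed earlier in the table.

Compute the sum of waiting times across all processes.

Schedule: | 201 0-8 | 202 8-12 | 204 12-16 | 200 16-20 | 205 20-25 | 203 25-28 |
Completion: 200=20  201=8  202=12  203=28  204=16  205=25
Waiting = turnaround − burst: 200=16, 201=0, 202=7, 203=23, 204=7, 205=15
Total waiting = 16 + 0 + 7 + 23 + 7 + 15 = 68

68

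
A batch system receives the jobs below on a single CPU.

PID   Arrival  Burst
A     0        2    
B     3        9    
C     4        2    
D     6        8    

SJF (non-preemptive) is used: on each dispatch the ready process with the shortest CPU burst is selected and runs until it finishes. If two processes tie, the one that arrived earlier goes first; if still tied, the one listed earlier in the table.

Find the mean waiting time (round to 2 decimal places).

4.00

Timeline: | A 0-2 | idle 2-3 | B 3-12 | C 12-14 | D 14-22 |
Completion: A=2  B=12  C=14  D=22
Turnaround (C−A): A=2  B=9  C=10  D=16
Waiting times: A=0, B=0, C=8, D=8
Average waiting = (0+0+8+8) / 4 = 16/4 = 4.00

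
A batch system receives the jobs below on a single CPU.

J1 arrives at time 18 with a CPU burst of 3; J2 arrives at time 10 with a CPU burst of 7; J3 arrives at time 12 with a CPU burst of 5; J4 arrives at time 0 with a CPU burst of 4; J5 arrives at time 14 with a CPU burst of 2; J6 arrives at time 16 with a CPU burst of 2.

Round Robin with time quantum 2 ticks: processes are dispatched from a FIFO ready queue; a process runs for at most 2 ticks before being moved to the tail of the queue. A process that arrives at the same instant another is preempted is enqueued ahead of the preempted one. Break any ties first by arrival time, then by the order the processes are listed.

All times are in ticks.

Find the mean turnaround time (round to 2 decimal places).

9.67

Schedule: | J4 0-4 | idle 4-10 | J2 10-12 | J3 12-14 | J2 14-16 | J5 16-18 | J3 18-20 | J6 20-22 | J2 22-24 | J1 24-26 | J3 26-27 | J2 27-28 | J1 28-29 |
Completion: J1=29  J2=28  J3=27  J4=4  J5=18  J6=22
Turnaround (C−A): J1=11  J2=18  J3=15  J4=4  J5=4  J6=6
Turnaround times: J1=11, J2=18, J3=15, J4=4, J5=4, J6=6
Average turnaround = (11+18+15+4+4+6) / 6 = 58/6 = 9.67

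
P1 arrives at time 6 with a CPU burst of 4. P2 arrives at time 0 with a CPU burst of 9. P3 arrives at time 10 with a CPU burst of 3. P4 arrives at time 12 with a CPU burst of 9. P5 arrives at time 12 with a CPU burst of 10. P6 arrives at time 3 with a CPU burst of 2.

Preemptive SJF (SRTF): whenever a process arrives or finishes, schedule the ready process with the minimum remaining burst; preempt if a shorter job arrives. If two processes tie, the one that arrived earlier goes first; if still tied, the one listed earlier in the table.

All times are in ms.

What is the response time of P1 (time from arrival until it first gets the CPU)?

Schedule: | P2 0-3 | P6 3-5 | P2 5-6 | P1 6-10 | P3 10-13 | P2 13-18 | P4 18-27 | P5 27-37 |
Completion: P1=10  P2=18  P3=13  P4=27  P5=37  P6=5
Turnaround (C−A): P1=4  P2=18  P3=3  P4=15  P5=25  P6=2
Response(P1) = first start − arrival = 6 − 6 = 0

0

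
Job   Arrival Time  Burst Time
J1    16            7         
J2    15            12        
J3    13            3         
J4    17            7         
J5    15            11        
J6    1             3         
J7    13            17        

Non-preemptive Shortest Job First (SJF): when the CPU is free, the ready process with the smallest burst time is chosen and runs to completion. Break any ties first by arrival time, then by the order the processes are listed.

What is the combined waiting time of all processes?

Gantt: | idle 0-1 | J6 1-4 | idle 4-13 | J3 13-16 | J1 16-23 | J4 23-30 | J5 30-41 | J2 41-53 | J7 53-70 |
Completion: J1=23  J2=53  J3=16  J4=30  J5=41  J6=4  J7=70
Waiting = turnaround − burst: J1=0, J2=26, J3=0, J4=6, J5=15, J6=0, J7=40
Total waiting = 0 + 26 + 0 + 6 + 15 + 0 + 40 = 87

87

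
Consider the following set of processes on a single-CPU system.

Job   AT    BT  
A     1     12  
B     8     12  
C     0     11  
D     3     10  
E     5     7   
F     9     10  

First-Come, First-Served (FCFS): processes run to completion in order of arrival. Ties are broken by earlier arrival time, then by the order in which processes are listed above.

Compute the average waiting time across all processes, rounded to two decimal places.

22.17

Timeline: | C 0-11 | A 11-23 | D 23-33 | E 33-40 | B 40-52 | F 52-62 |
Completion: A=23  B=52  C=11  D=33  E=40  F=62
Waiting times: A=10, B=32, C=0, D=20, E=28, F=43
Average waiting = (10+32+0+20+28+43) / 6 = 133/6 = 22.17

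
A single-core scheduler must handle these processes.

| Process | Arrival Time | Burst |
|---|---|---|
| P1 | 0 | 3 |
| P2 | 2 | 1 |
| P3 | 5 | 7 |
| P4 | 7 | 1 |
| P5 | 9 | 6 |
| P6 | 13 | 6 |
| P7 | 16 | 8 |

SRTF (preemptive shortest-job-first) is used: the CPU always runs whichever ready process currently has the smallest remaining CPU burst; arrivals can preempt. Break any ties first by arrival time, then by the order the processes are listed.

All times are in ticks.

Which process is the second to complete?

Gantt: | P1 0-3 | P2 3-4 | idle 4-5 | P3 5-7 | P4 7-8 | P3 8-13 | P5 13-19 | P6 19-25 | P7 25-33 |
Completion: P1=3  P2=4  P3=13  P4=8  P5=19  P6=25  P7=33
Finish order: P1 → P2 → P4 → P3 → P5 → P6 → P7

P2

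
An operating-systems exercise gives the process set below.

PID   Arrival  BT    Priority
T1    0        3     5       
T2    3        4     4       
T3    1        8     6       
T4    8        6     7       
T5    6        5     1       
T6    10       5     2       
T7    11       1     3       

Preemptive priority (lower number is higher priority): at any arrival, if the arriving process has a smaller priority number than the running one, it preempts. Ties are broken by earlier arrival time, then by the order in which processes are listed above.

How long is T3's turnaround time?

Schedule: | T1 0-3 | T2 3-6 | T5 6-11 | T6 11-16 | T7 16-17 | T2 17-18 | T3 18-26 | T4 26-32 |
Completion: T1=3  T2=18  T3=26  T4=32  T5=11  T6=16  T7=17
Turnaround (C−A): T1=3  T2=15  T3=25  T4=24  T5=5  T6=6  T7=6
Turnaround(T3) = completion − arrival = 26 − 1 = 25

25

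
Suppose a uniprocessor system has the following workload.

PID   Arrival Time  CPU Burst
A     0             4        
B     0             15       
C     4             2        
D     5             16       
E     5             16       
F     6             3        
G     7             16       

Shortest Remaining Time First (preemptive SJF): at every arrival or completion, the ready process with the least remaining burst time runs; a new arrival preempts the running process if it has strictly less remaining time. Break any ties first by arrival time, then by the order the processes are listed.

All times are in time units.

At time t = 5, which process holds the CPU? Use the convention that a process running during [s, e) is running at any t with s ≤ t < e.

C

Gantt: | A 0-4 | C 4-6 | F 6-9 | B 9-24 | D 24-40 | E 40-56 | G 56-72 |
Completion: A=4  B=24  C=6  D=40  E=56  F=9  G=72
Turnaround (C−A): A=4  B=24  C=2  D=35  E=51  F=3  G=65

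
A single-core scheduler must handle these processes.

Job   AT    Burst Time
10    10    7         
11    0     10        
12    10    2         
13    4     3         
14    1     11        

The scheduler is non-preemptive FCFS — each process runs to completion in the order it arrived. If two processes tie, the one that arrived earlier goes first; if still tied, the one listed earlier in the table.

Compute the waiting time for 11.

Timeline: | 11 0-10 | 14 10-21 | 13 21-24 | 10 24-31 | 12 31-33 |
Completion: 10=31  11=10  12=33  13=24  14=21
Turnaround (C−A): 10=21  11=10  12=23  13=20  14=20
Waiting(11) = turnaround − burst = 10 − 10 = 0

0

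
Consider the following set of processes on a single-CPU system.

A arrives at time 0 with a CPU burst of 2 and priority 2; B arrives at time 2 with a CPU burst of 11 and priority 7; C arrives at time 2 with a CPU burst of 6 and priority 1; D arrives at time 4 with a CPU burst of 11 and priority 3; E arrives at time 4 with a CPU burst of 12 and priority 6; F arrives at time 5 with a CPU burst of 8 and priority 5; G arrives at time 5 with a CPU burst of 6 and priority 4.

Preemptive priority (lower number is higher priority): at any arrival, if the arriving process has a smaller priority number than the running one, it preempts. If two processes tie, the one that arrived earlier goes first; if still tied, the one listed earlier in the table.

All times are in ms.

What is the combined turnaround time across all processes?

Gantt: | A 0-2 | C 2-8 | D 8-19 | G 19-25 | F 25-33 | E 33-45 | B 45-56 |
Completion: A=2  B=56  C=8  D=19  E=45  F=33  G=25
Turnaround (C−A): A=2  B=54  C=6  D=15  E=41  F=28  G=20
Turnaround = completion − arrival: A=2, B=54, C=6, D=15, E=41, F=28, G=20
Total turnaround = 2 + 54 + 6 + 15 + 41 + 28 + 20 = 166

166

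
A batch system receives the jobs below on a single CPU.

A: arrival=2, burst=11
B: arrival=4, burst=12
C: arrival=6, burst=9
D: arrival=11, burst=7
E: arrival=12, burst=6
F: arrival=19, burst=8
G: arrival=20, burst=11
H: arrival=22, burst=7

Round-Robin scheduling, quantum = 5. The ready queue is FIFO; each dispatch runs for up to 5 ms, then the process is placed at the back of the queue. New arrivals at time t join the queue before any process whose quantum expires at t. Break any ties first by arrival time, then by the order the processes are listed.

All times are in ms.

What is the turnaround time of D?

Schedule: | idle 0-2 | A 2-7 | B 7-12 | C 12-17 | A 17-22 | D 22-27 | E 27-32 | B 32-37 | C 37-41 | F 41-46 | G 46-51 | H 51-56 | A 56-57 | D 57-59 | E 59-60 | B 60-62 | F 62-65 | G 65-70 | H 70-72 | G 72-73 |
Completion: A=57  B=62  C=41  D=59  E=60  F=65  G=73  H=72
Turnaround (C−A): A=55  B=58  C=35  D=48  E=48  F=46  G=53  H=50
Turnaround(D) = completion − arrival = 59 − 11 = 48

48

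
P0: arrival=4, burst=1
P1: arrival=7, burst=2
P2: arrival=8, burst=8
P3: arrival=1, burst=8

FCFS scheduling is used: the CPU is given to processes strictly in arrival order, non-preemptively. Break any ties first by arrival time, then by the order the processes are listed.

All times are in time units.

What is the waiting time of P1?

3

Gantt: | idle 0-1 | P3 1-9 | P0 9-10 | P1 10-12 | P2 12-20 |
Completion: P0=10  P1=12  P2=20  P3=9
Turnaround (C−A): P0=6  P1=5  P2=12  P3=8
Waiting(P1) = turnaround − burst = 5 − 2 = 3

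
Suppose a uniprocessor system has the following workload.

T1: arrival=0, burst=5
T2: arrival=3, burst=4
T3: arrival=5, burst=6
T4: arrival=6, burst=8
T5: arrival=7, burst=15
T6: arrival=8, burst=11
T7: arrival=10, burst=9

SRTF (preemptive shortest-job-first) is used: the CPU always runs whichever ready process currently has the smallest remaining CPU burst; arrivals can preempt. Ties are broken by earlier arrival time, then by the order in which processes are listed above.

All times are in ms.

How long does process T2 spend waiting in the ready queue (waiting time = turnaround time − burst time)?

2

Gantt: | T1 0-5 | T2 5-9 | T3 9-15 | T4 15-23 | T7 23-32 | T6 32-43 | T5 43-58 |
Completion: T1=5  T2=9  T3=15  T4=23  T5=58  T6=43  T7=32
Waiting(T2) = turnaround − burst = 6 − 4 = 2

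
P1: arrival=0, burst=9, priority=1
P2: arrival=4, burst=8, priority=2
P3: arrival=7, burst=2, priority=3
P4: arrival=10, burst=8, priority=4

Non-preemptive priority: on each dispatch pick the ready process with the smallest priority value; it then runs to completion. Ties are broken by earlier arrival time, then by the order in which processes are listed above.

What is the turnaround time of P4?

Schedule: | P1 0-9 | P2 9-17 | P3 17-19 | P4 19-27 |
Completion: P1=9  P2=17  P3=19  P4=27
Turnaround (C−A): P1=9  P2=13  P3=12  P4=17
Turnaround(P4) = completion − arrival = 27 − 10 = 17

17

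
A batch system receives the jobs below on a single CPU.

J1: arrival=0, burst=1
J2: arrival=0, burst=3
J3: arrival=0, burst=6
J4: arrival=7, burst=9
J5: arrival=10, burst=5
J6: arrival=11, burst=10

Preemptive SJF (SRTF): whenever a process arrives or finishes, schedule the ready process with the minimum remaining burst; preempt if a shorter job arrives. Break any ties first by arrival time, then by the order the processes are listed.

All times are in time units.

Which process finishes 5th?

J4

Gantt: | J1 0-1 | J2 1-4 | J3 4-10 | J5 10-15 | J4 15-24 | J6 24-34 |
Completion: J1=1  J2=4  J3=10  J4=24  J5=15  J6=34
Turnaround (C−A): J1=1  J2=4  J3=10  J4=17  J5=5  J6=23
Finish order: J1 → J2 → J3 → J5 → J4 → J6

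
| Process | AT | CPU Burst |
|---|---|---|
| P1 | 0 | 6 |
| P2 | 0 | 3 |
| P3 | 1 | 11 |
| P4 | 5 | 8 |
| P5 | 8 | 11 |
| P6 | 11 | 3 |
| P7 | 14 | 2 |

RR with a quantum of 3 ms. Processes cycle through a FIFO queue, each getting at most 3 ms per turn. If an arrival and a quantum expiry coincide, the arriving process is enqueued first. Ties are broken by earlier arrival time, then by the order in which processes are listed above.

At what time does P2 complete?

Timeline: | P1 0-3 | P2 3-6 | P3 6-9 | P1 9-12 | P4 12-15 | P5 15-18 | P3 18-21 | P6 21-24 | P7 24-26 | P4 26-29 | P5 29-32 | P3 32-35 | P4 35-37 | P5 37-40 | P3 40-42 | P5 42-44 |
Completion: P1=12  P2=6  P3=42  P4=37  P5=44  P6=24  P7=26
Turnaround (C−A): P1=12  P2=6  P3=41  P4=32  P5=36  P6=13  P7=12

6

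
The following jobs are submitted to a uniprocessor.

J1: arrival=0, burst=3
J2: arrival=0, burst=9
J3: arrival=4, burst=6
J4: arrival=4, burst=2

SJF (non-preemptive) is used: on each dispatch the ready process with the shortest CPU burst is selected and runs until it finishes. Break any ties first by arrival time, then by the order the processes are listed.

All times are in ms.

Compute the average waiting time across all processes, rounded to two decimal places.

5.25

Gantt: | J1 0-3 | J2 3-12 | J4 12-14 | J3 14-20 |
Completion: J1=3  J2=12  J3=20  J4=14
Waiting times: J1=0, J2=3, J3=10, J4=8
Average waiting = (0+3+10+8) / 4 = 21/4 = 5.25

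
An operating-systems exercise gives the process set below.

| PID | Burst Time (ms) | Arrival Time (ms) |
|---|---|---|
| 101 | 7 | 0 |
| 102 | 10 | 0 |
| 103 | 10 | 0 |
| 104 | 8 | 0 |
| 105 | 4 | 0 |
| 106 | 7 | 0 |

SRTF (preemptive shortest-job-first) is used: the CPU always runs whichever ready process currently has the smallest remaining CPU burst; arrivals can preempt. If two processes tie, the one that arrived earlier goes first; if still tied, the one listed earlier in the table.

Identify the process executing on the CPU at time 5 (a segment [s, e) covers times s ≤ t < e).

Schedule: | 105 0-4 | 101 4-11 | 106 11-18 | 104 18-26 | 102 26-36 | 103 36-46 |
Completion: 101=11  102=36  103=46  104=26  105=4  106=18
Turnaround (C−A): 101=11  102=36  103=46  104=26  105=4  106=18

101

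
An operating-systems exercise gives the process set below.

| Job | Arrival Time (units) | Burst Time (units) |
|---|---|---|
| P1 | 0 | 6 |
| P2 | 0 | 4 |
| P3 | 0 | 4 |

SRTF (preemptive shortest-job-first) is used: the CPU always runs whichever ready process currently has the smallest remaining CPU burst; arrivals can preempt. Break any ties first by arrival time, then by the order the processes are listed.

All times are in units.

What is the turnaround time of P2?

4

Schedule: | P2 0-4 | P3 4-8 | P1 8-14 |
Completion: P1=14  P2=4  P3=8
Turnaround(P2) = completion − arrival = 4 − 0 = 4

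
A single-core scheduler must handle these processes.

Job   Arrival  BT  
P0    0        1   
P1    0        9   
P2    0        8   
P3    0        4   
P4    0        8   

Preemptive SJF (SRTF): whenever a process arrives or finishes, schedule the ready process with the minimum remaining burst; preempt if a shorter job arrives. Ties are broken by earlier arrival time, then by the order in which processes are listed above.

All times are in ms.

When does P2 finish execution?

13

Gantt: | P0 0-1 | P3 1-5 | P2 5-13 | P4 13-21 | P1 21-30 |
Completion: P0=1  P1=30  P2=13  P3=5  P4=21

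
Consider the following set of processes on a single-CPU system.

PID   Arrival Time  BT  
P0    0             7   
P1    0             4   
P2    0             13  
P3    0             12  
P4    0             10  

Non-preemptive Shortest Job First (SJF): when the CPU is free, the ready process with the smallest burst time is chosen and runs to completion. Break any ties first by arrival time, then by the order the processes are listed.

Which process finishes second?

P0

Schedule: | P1 0-4 | P0 4-11 | P4 11-21 | P3 21-33 | P2 33-46 |
Completion: P0=11  P1=4  P2=46  P3=33  P4=21
Finish order: P1 → P0 → P4 → P3 → P2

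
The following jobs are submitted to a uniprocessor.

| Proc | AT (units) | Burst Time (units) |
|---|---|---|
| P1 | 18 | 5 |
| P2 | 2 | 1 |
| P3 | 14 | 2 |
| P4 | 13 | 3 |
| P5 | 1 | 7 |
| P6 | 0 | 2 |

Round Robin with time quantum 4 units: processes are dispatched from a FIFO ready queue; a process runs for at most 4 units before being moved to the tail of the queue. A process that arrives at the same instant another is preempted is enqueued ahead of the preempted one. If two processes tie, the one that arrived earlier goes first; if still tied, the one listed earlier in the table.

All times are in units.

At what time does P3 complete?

Gantt: | P6 0-2 | P5 2-6 | P2 6-7 | P5 7-10 | idle 10-13 | P4 13-16 | P3 16-18 | P1 18-23 |
Completion: P1=23  P2=7  P3=18  P4=16  P5=10  P6=2
Turnaround (C−A): P1=5  P2=5  P3=4  P4=3  P5=9  P6=2

18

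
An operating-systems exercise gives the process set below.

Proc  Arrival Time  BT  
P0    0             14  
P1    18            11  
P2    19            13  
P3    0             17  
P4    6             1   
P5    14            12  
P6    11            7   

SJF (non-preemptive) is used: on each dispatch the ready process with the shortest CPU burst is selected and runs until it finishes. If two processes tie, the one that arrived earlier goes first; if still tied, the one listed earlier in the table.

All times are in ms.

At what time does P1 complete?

33

Schedule: | P0 0-14 | P4 14-15 | P6 15-22 | P1 22-33 | P5 33-45 | P2 45-58 | P3 58-75 |
Completion: P0=14  P1=33  P2=58  P3=75  P4=15  P5=45  P6=22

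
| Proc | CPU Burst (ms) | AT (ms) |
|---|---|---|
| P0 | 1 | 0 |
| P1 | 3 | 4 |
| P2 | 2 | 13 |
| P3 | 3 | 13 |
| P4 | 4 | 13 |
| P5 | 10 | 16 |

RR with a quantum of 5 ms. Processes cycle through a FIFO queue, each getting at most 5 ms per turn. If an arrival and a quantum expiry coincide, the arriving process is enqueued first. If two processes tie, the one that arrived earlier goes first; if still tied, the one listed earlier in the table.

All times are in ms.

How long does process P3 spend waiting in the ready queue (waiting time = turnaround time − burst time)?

2

Schedule: | P0 0-1 | idle 1-4 | P1 4-7 | idle 7-13 | P2 13-15 | P3 15-18 | P4 18-22 | P5 22-32 |
Completion: P0=1  P1=7  P2=15  P3=18  P4=22  P5=32
Waiting(P3) = turnaround − burst = 5 − 3 = 2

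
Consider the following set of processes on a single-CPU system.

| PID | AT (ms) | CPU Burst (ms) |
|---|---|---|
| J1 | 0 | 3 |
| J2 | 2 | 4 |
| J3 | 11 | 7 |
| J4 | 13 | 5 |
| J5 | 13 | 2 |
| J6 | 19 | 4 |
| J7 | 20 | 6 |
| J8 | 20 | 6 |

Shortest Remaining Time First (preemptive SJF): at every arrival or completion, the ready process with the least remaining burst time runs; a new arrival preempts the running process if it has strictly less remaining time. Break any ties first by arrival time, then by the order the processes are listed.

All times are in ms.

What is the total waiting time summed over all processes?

Gantt: | J1 0-3 | J2 3-7 | idle 7-11 | J3 11-13 | J5 13-15 | J3 15-20 | J6 20-24 | J4 24-29 | J7 29-35 | J8 35-41 |
Completion: J1=3  J2=7  J3=20  J4=29  J5=15  J6=24  J7=35  J8=41
Turnaround (C−A): J1=3  J2=5  J3=9  J4=16  J5=2  J6=5  J7=15  J8=21
Waiting = turnaround − burst: J1=0, J2=1, J3=2, J4=11, J5=0, J6=1, J7=9, J8=15
Total waiting = 0 + 1 + 2 + 11 + 0 + 1 + 9 + 15 = 39

39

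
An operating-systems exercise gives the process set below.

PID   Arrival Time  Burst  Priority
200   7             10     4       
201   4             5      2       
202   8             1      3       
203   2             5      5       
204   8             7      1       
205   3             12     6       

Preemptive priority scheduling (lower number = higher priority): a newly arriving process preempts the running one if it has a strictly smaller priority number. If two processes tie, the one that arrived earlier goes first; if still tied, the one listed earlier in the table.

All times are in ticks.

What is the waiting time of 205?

27

Timeline: | idle 0-2 | 203 2-4 | 201 4-8 | 204 8-15 | 201 15-16 | 202 16-17 | 200 17-27 | 203 27-30 | 205 30-42 |
Completion: 200=27  201=16  202=17  203=30  204=15  205=42
Waiting(205) = turnaround − burst = 39 − 12 = 27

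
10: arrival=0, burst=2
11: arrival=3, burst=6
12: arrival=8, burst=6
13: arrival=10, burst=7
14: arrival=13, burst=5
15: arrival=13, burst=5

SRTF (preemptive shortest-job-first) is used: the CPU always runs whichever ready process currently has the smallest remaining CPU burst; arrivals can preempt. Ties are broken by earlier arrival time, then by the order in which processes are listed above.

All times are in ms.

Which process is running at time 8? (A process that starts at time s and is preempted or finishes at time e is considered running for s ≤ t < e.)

11

Schedule: | 10 0-2 | idle 2-3 | 11 3-9 | 12 9-15 | 14 15-20 | 15 20-25 | 13 25-32 |
Completion: 10=2  11=9  12=15  13=32  14=20  15=25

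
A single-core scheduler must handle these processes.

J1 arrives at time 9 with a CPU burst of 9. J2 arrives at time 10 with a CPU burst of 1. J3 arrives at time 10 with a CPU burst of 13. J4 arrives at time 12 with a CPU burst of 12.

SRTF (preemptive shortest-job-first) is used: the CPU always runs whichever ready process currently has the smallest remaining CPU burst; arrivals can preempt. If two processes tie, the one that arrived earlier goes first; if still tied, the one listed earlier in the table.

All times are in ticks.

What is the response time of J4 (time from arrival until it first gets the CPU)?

Schedule: | idle 0-9 | J1 9-10 | J2 10-11 | J1 11-19 | J4 19-31 | J3 31-44 |
Completion: J1=19  J2=11  J3=44  J4=31
Response(J4) = first start − arrival = 19 − 12 = 7

7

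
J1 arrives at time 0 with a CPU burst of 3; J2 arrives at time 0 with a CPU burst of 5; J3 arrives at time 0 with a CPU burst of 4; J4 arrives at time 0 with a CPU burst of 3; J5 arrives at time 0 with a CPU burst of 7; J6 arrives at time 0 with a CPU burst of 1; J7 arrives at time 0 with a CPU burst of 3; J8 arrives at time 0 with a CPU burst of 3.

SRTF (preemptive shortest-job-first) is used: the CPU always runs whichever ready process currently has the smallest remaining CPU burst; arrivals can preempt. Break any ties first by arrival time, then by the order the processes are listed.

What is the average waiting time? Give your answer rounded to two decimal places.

9.25

Schedule: | J6 0-1 | J1 1-4 | J4 4-7 | J7 7-10 | J8 10-13 | J3 13-17 | J2 17-22 | J5 22-29 |
Completion: J1=4  J2=22  J3=17  J4=7  J5=29  J6=1  J7=10  J8=13
Turnaround (C−A): J1=4  J2=22  J3=17  J4=7  J5=29  J6=1  J7=10  J8=13
Waiting times: J1=1, J2=17, J3=13, J4=4, J5=22, J6=0, J7=7, J8=10
Average waiting = (1+17+13+4+22+0+7+10) / 8 = 74/8 = 9.25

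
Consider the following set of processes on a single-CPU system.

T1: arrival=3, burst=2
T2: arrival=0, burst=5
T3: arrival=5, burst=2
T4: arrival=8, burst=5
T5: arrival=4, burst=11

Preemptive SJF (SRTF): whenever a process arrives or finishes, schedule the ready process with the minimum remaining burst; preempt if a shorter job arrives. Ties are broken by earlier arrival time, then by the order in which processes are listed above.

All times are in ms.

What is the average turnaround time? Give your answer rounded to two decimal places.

8.00

Gantt: | T2 0-5 | T1 5-7 | T3 7-9 | T4 9-14 | T5 14-25 |
Completion: T1=7  T2=5  T3=9  T4=14  T5=25
Turnaround (C−A): T1=4  T2=5  T3=4  T4=6  T5=21
Turnaround times: T1=4, T2=5, T3=4, T4=6, T5=21
Average turnaround = (4+5+4+6+21) / 5 = 40/5 = 8.00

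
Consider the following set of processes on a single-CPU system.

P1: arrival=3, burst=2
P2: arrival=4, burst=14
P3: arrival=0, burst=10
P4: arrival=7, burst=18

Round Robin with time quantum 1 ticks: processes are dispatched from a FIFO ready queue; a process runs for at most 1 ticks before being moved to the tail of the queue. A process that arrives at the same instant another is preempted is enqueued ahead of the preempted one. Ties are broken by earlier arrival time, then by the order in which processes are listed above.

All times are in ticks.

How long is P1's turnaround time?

Schedule: | P3 0-3 | P1 3-4 | P3 4-5 | P2 5-6 | P1 6-7 | P3 7-8 | P2 8-9 | P4 9-10 | P3 10-11 | P2 11-12 | P4 12-13 | P3 13-14 | P2 14-15 | P4 15-16 | P3 16-17 | P2 17-18 | P4 18-19 | P3 19-20 | P2 20-21 | P4 21-22 | P3 22-23 | P2 23-24 | P4 24-25 | P2 25-26 | P4 26-27 | P2 27-28 | P4 28-29 | P2 29-30 | P4 30-31 | P2 31-32 | P4 32-33 | P2 33-34 | P4 34-35 | P2 35-36 | P4 36-37 | P2 37-38 | P4 38-44 |
Completion: P1=7  P2=38  P3=23  P4=44
Turnaround (C−A): P1=4  P2=34  P3=23  P4=37
Turnaround(P1) = completion − arrival = 7 − 3 = 4

4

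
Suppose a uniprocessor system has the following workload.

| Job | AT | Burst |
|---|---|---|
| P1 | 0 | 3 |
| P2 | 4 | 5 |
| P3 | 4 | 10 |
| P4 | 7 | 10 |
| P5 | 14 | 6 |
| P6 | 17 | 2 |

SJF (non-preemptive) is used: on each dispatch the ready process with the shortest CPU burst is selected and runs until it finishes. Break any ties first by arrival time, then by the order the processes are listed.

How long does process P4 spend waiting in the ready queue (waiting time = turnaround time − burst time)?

Timeline: | P1 0-3 | idle 3-4 | P2 4-9 | P3 9-19 | P6 19-21 | P5 21-27 | P4 27-37 |
Completion: P1=3  P2=9  P3=19  P4=37  P5=27  P6=21
Waiting(P4) = turnaround − burst = 30 − 10 = 20

20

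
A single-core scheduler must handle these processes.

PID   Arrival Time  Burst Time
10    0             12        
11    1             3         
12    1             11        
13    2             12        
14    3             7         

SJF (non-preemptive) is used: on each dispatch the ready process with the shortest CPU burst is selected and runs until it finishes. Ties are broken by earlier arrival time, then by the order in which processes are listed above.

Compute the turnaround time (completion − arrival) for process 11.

14

Schedule: | 10 0-12 | 11 12-15 | 14 15-22 | 12 22-33 | 13 33-45 |
Completion: 10=12  11=15  12=33  13=45  14=22
Turnaround (C−A): 10=12  11=14  12=32  13=43  14=19
Turnaround(11) = completion − arrival = 15 − 1 = 14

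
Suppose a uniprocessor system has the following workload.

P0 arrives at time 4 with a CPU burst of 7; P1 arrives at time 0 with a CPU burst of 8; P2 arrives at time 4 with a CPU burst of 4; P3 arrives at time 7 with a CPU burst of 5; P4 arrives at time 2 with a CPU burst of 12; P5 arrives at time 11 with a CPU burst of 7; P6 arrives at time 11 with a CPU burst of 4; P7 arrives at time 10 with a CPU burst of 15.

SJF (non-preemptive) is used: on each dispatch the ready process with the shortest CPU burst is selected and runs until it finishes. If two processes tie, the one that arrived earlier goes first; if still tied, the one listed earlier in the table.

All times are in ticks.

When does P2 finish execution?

Timeline: | P1 0-8 | P2 8-12 | P6 12-16 | P3 16-21 | P0 21-28 | P5 28-35 | P4 35-47 | P7 47-62 |
Completion: P0=28  P1=8  P2=12  P3=21  P4=47  P5=35  P6=16  P7=62
Turnaround (C−A): P0=24  P1=8  P2=8  P3=14  P4=45  P5=24  P6=5  P7=52

12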